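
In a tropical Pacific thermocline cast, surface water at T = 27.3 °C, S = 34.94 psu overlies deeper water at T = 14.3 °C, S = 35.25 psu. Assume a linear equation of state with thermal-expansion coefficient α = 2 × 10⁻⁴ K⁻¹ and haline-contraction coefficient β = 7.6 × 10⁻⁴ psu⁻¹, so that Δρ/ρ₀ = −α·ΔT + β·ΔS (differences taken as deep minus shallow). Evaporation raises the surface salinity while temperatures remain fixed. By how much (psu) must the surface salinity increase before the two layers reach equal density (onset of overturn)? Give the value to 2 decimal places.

3.73 psu

Neutral buoyancy requires −α(T_deep − T_surf) + β(S_deep − S_surf′) = 0.
S_surf′ = S_deep − (α/β)·ΔT = 35.25 − (2 × 10⁻⁴/7.6 × 10⁻⁴)·(-13.0) = 38.6711 psu.
Increase required: 38.6711 − 34.94 = 3.7311 psu.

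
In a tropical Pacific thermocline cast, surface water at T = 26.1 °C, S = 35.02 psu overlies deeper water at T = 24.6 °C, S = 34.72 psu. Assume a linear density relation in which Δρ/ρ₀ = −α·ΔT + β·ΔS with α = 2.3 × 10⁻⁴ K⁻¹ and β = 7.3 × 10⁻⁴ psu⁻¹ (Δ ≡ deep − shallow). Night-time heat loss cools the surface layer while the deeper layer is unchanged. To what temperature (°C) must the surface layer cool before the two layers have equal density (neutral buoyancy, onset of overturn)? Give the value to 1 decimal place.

Neutral buoyancy requires Δρ = 0, i.e. −α(T_deep − T_surf′) + β(S_deep − S_surf) = 0.
T_surf′ = T_deep − (β/α)·ΔS = 24.6 − (7.3 × 10⁻⁴/2.3 × 10⁻⁴)·(-0.30) = 25.552 °C.
Cooling required: 26.1 − (25.552) = 0.548 °C.

25.6 °C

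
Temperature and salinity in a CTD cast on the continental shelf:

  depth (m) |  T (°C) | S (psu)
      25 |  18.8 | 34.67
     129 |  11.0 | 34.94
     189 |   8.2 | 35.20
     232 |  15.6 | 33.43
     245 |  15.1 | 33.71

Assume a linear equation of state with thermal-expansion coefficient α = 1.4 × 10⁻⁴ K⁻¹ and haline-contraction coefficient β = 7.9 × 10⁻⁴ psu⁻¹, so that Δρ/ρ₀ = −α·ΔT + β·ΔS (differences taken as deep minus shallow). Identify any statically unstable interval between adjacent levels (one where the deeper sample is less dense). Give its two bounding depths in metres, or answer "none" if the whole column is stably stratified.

189–232 m

Evaluate Δρ/ρ₀ = −αΔT + βΔS across each adjacent pair:
  25–129 m: −αΔT+βΔS = −(1.4 × 10⁻⁴)(-7.8)+(7.9 × 10⁻⁴)(+0.27) = 1.3 × 10⁻³ → stable
  129–189 m: −αΔT+βΔS = −(1.4 × 10⁻⁴)(-2.8)+(7.9 × 10⁻⁴)(+0.26) = 6.0 × 10⁻⁴ → stable
  189–232 m: −αΔT+βΔS = −(1.4 × 10⁻⁴)(+7.4)+(7.9 × 10⁻⁴)(-1.77) = -2.4 × 10⁻³ → UNSTABLE
  232–245 m: −αΔT+βΔS = −(1.4 × 10⁻⁴)(-0.5)+(7.9 × 10⁻⁴)(+0.28) = 2.9 × 10⁻⁴ → stable
The 189–232 m interval has Δρ < 0: lighter water underlies denser water.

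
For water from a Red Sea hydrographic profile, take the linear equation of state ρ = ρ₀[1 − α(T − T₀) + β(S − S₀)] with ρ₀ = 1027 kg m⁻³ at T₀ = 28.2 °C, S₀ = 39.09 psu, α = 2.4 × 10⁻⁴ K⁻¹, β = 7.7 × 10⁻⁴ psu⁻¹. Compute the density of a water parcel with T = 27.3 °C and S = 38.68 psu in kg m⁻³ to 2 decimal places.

T − T₀ = -0.9 K, S − S₀ = -0.41 psu.
Bracket = 1 − α·(-0.9) + β·(-0.41) = 1 + (-9.97 × 10⁻⁵) = 0.9999003.
ρ = 1027 × 0.9999003 = 1026.90 kg m⁻³.

1026.90 kg m⁻³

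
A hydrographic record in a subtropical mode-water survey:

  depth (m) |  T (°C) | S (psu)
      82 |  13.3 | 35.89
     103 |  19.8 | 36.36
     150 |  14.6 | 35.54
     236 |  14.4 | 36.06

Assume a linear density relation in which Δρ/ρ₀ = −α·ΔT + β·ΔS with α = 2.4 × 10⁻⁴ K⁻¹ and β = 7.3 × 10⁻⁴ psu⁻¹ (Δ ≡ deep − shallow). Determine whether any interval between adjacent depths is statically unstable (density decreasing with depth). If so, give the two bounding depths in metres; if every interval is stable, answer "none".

82–103 m

Evaluate Δρ/ρ₀ = −αΔT + βΔS across each adjacent pair:
  82–103 m: −αΔT+βΔS = −(2.4 × 10⁻⁴)(+6.5)+(7.3 × 10⁻⁴)(+0.47) = -1.2 × 10⁻³ → UNSTABLE
  103–150 m: −αΔT+βΔS = −(2.4 × 10⁻⁴)(-5.2)+(7.3 × 10⁻⁴)(-0.82) = 6.5 × 10⁻⁴ → stable
  150–236 m: −αΔT+βΔS = −(2.4 × 10⁻⁴)(-0.2)+(7.3 × 10⁻⁴)(+0.52) = 4.3 × 10⁻⁴ → stable
The 82–103 m interval has Δρ < 0: lighter water underlies denser water.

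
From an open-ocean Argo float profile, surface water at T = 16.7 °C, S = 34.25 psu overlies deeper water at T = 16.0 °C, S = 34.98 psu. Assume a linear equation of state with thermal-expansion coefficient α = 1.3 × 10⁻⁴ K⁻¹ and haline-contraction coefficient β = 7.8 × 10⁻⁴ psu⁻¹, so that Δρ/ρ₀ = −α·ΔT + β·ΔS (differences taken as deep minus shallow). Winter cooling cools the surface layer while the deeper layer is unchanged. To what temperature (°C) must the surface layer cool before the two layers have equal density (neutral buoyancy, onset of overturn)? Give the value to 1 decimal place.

11.6 °C

Neutral buoyancy requires Δρ = 0, i.e. −α(T_deep − T_surf′) + β(S_deep − S_surf) = 0.
T_surf′ = T_deep − (β/α)·ΔS = 16.0 − (7.8 × 10⁻⁴/1.3 × 10⁻⁴)·(+0.73) = 11.620 °C.
Cooling required: 16.7 − (11.620) = 5.080 °C.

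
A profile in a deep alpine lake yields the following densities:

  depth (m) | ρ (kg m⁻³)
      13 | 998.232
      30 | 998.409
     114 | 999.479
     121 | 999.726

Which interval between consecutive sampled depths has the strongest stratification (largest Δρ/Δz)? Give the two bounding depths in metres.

Compute the density gradient over each adjacent pair:
  13–30 m: Δρ/Δz = 0.177/17 = 0.010 kg m⁻⁴
  30–114 m: Δρ/Δz = 1.070/84 = 0.013 kg m⁻⁴
  114–121 m: Δρ/Δz = 0.247/7 = 0.035 kg m⁻⁴
The largest gradient is in the 114–121 m interval — the pycnocline.

114–121 m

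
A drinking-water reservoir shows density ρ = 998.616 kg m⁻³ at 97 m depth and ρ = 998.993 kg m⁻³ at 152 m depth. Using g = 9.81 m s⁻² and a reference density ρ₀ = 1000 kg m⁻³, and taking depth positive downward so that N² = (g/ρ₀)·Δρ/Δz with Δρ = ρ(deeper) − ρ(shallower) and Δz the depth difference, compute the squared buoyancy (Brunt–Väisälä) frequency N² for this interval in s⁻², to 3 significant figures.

6.72 × 10⁻⁵ s⁻²

Δρ = 998.993 − 998.616 = 0.377 kg m⁻³ over Δz = 152 − 97 = 55 m.
N² = (9.81/1000) × (0.377/55) = 6.7243 × 10⁻⁵ s⁻² ≈ 6.72 × 10⁻⁵ s⁻².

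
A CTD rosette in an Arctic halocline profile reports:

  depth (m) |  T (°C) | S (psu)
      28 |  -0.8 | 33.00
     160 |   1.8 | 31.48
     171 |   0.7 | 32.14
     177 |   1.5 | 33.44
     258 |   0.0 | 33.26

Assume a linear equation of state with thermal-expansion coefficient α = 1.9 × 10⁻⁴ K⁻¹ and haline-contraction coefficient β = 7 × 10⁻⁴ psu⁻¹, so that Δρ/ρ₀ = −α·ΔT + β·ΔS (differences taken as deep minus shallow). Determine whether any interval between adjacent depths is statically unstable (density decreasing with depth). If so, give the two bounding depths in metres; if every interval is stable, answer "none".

28–160 m

Evaluate Δρ/ρ₀ = −αΔT + βΔS across each adjacent pair:
  28–160 m: −αΔT+βΔS = −(1.9 × 10⁻⁴)(+2.6)+(7 × 10⁻⁴)(-1.52) = -1.6 × 10⁻³ → UNSTABLE
  160–171 m: −αΔT+βΔS = −(1.9 × 10⁻⁴)(-1.1)+(7 × 10⁻⁴)(+0.66) = 6.7 × 10⁻⁴ → stable
  171–177 m: −αΔT+βΔS = −(1.9 × 10⁻⁴)(+0.8)+(7 × 10⁻⁴)(+1.30) = 7.6 × 10⁻⁴ → stable
  177–258 m: −αΔT+βΔS = −(1.9 × 10⁻⁴)(-1.5)+(7 × 10⁻⁴)(-0.18) = 1.6 × 10⁻⁴ → stable
The 28–160 m interval has Δρ < 0: lighter water underlies denser water.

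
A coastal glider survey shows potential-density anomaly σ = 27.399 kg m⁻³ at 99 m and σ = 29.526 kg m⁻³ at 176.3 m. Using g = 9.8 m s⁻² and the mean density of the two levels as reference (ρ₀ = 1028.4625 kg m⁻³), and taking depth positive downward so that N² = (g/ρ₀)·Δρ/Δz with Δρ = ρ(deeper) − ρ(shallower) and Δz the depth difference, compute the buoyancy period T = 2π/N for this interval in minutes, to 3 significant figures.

6.47 min

Δρ = 1029.526 − 1027.399 = 2.127 kg m⁻³ over Δz = 176.3 − 99 = 77.3 m.
N² = (9.8/1028.4625) × (2.127/77.3) = 2.6220 × 10⁻⁴ s⁻².
N = √(2.6220 × 10⁻⁴) = 0.016193 rad s⁻¹, so T = 2π/N = 388.02 s = 6.4670 min ≈ 6.47 min.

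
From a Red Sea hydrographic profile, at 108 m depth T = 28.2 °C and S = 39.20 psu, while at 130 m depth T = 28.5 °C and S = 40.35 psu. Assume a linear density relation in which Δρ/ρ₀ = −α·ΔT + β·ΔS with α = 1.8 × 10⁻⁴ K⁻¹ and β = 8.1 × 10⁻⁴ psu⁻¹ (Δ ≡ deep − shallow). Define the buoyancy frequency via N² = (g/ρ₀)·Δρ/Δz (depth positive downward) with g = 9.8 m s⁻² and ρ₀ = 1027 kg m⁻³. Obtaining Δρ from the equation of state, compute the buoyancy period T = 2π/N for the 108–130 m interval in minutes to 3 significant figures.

ΔT = +0.3 K, ΔS = +1.15 psu (deep − shallow).
Δρ/ρ₀ = −αΔT + βΔS = -5.40 × 10⁻⁵ + 9.315 × 10⁻⁴ = 8.775 × 10⁻⁴, so Δρ ≈ 0.9012 kg m⁻³.
N² = (g/ρ₀)·Δρ/Δz = g·(Δρ/ρ₀)/Δz = 9.8 × 8.775 × 10⁻⁴ / 22 = 3.9089 × 10⁻⁴ s⁻².
N = √(3.9089 × 10⁻⁴) = 0.019771 rad s⁻¹ → T = 2π/N = 317.80 s = 5.2967 min ≈ 5.30 min.

5.30 min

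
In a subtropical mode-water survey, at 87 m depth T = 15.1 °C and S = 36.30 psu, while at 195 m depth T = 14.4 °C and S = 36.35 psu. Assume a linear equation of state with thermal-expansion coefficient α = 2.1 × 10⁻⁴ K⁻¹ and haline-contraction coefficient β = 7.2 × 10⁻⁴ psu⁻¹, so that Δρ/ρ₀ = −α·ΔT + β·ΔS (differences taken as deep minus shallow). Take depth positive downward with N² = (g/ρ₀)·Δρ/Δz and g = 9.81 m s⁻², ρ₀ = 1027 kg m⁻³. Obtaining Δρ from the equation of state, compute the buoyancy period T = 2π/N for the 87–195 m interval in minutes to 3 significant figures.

25.7 min

ΔT = -0.7 K, ΔS = +0.05 psu (deep − shallow).
Δρ/ρ₀ = −αΔT + βΔS = 1.47 × 10⁻⁴ + 3.60 × 10⁻⁵ = 1.83 × 10⁻⁴, so Δρ ≈ 0.1879 kg m⁻³.
N² = (g/ρ₀)·Δρ/Δz = g·(Δρ/ρ₀)/Δz = 9.81 × 1.83 × 10⁻⁴ / 108 = 1.6623 × 10⁻⁵ s⁻².
N = √(1.6623 × 10⁻⁵) = 4.0771 × 10⁻³ rad s⁻¹ → T = 2π/N = 1.5411 × 10³ s = 25.685 min ≈ 25.7 min.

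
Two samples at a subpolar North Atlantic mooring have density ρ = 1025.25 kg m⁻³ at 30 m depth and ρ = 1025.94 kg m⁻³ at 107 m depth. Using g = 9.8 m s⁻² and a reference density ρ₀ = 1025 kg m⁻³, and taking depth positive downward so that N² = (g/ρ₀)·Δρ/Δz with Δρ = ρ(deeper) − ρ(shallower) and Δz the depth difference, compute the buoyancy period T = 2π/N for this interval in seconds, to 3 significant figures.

Δρ = 1025.94 − 1025.25 = 0.69 kg m⁻³ over Δz = 107 − 30 = 77 m.
N² = (9.8/1025) × (0.69/77) = 8.5676 × 10⁻⁵ s⁻².
N = √(8.5676 × 10⁻⁵) = 9.2561 × 10⁻³ rad s⁻¹, so T = 2π/N = 678.82 s ≈ 679 s.
N² > 0, so the interval is statically stable.

679 s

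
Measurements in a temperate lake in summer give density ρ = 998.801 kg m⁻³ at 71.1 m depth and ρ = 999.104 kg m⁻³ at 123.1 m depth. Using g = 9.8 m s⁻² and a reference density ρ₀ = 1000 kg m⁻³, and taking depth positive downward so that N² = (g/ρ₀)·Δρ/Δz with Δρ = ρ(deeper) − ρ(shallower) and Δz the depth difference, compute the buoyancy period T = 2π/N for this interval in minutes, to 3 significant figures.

13.9 min

Δρ = 999.104 − 998.801 = 0.303 kg m⁻³ over Δz = 123.1 − 71.1 = 52 m.
N² = (9.8/1000) × (0.303/52) = 5.7104 × 10⁻⁵ s⁻².
N = √(5.7104 × 10⁻⁵) = 7.5567 × 10⁻³ rad s⁻¹, so T = 2π/N = 831.47 s = 13.858 min ≈ 13.9 min.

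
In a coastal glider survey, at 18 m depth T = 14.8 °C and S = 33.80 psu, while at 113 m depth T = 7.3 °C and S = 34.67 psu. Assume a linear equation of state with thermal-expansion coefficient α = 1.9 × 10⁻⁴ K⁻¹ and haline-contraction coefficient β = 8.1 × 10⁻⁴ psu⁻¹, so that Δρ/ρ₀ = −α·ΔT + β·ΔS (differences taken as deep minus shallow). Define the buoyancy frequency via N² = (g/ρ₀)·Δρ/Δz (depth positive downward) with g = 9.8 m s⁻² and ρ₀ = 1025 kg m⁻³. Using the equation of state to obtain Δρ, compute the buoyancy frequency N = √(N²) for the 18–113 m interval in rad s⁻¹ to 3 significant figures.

0.0148 rad s⁻¹

ΔT = -7.5 K, ΔS = +0.87 psu (deep − shallow).
Δρ/ρ₀ = −αΔT + βΔS = 1.425 × 10⁻³ + 7.047 × 10⁻⁴ = 2.1297 × 10⁻³, so Δρ ≈ 2.183 kg m⁻³.
N² = (g/ρ₀)·Δρ/Δz = g·(Δρ/ρ₀)/Δz = 9.8 × 2.1297 × 10⁻³ / 95 = 2.1970 × 10⁻⁴ s⁻².
N = √(2.1970 × 10⁻⁴) = 0.014822 rad s⁻¹ ≈ 0.0148 rad s⁻¹.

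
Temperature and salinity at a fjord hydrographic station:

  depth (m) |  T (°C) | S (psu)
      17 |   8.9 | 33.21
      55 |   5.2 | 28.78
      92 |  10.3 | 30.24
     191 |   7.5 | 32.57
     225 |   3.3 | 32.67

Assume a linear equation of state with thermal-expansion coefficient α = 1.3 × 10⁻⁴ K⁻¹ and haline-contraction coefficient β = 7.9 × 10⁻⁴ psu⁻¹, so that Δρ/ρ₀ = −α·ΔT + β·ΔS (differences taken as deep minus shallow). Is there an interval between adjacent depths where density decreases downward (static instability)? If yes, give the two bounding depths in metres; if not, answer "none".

Evaluate Δρ/ρ₀ = −αΔT + βΔS across each adjacent pair:
  17–55 m: −αΔT+βΔS = −(1.3 × 10⁻⁴)(-3.7)+(7.9 × 10⁻⁴)(-4.43) = -3.0 × 10⁻³ → UNSTABLE
  55–92 m: −αΔT+βΔS = −(1.3 × 10⁻⁴)(+5.1)+(7.9 × 10⁻⁴)(+1.46) = 4.9 × 10⁻⁴ → stable
  92–191 m: −αΔT+βΔS = −(1.3 × 10⁻⁴)(-2.8)+(7.9 × 10⁻⁴)(+2.33) = 2.2 × 10⁻³ → stable
  191–225 m: −αΔT+βΔS = −(1.3 × 10⁻⁴)(-4.2)+(7.9 × 10⁻⁴)(+0.10) = 6.2 × 10⁻⁴ → stable
The 17–55 m interval has Δρ < 0: lighter water underlies denser water.

17–55 m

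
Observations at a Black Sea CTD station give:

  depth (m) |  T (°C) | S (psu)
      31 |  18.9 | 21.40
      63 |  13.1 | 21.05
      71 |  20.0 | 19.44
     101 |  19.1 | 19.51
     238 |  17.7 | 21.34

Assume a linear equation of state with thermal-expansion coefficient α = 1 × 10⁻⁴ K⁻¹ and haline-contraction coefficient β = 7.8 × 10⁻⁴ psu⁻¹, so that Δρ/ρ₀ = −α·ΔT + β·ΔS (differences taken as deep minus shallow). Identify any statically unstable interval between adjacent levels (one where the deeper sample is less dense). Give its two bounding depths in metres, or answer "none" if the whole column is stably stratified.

63–71 m

Evaluate Δρ/ρ₀ = −αΔT + βΔS across each adjacent pair:
  31–63 m: −αΔT+βΔS = −(1 × 10⁻⁴)(-5.8)+(7.8 × 10⁻⁴)(-0.35) = 3.1 × 10⁻⁴ → stable
  63–71 m: −αΔT+βΔS = −(1 × 10⁻⁴)(+6.9)+(7.8 × 10⁻⁴)(-1.61) = -1.9 × 10⁻³ → UNSTABLE
  71–101 m: −αΔT+βΔS = −(1 × 10⁻⁴)(-0.9)+(7.8 × 10⁻⁴)(+0.07) = 1.4 × 10⁻⁴ → stable
  101–238 m: −αΔT+βΔS = −(1 × 10⁻⁴)(-1.4)+(7.8 × 10⁻⁴)(+1.83) = 1.6 × 10⁻³ → stable
The 63–71 m interval has Δρ < 0: lighter water underlies denser water.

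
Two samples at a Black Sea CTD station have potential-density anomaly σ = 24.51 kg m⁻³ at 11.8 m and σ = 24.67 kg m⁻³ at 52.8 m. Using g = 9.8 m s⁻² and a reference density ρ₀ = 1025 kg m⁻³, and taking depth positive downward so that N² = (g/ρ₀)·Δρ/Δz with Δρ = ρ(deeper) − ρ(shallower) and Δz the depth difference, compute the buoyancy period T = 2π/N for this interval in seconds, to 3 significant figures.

1.03 × 10³ s

Δρ = 1024.67 − 1024.51 = 0.16 kg m⁻³ over Δz = 52.8 − 11.8 = 41 m.
N² = (9.8/1025) × (0.16/41) = 3.7311 × 10⁻⁵ s⁻².
N = √(3.7311 × 10⁻⁵) = 6.1083 × 10⁻³ rad s⁻¹, so T = 2π/N = 1.0286 × 10³ s ≈ 1.03 × 10³ s.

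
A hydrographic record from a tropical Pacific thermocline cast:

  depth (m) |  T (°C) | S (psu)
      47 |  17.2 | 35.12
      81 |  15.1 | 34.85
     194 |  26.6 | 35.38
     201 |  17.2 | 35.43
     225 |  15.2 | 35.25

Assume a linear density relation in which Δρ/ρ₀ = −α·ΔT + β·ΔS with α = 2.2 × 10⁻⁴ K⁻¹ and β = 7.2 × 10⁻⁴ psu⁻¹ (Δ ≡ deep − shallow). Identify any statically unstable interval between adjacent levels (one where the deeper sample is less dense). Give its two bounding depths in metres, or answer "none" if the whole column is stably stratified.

81–194 m

Evaluate Δρ/ρ₀ = −αΔT + βΔS across each adjacent pair:
  47–81 m: −αΔT+βΔS = −(2.2 × 10⁻⁴)(-2.1)+(7.2 × 10⁻⁴)(-0.27) = 2.7 × 10⁻⁴ → stable
  81–194 m: −αΔT+βΔS = −(2.2 × 10⁻⁴)(+11.5)+(7.2 × 10⁻⁴)(+0.53) = -2.1 × 10⁻³ → UNSTABLE
  194–201 m: −αΔT+βΔS = −(2.2 × 10⁻⁴)(-9.4)+(7.2 × 10⁻⁴)(+0.05) = 2.1 × 10⁻³ → stable
  201–225 m: −αΔT+βΔS = −(2.2 × 10⁻⁴)(-2.0)+(7.2 × 10⁻⁴)(-0.18) = 3.1 × 10⁻⁴ → stable
The 81–194 m interval has Δρ < 0: lighter water underlies denser water.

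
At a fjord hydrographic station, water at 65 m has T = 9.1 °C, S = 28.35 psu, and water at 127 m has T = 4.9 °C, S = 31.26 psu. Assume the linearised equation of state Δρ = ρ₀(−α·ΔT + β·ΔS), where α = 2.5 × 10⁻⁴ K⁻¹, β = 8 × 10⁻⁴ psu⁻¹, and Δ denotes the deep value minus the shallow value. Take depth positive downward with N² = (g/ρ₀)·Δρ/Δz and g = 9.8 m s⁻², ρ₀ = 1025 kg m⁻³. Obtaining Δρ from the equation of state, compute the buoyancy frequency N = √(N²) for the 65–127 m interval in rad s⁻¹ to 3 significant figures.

ΔT = -4.2 K, ΔS = +2.91 psu (deep − shallow).
Δρ/ρ₀ = −αΔT + βΔS = 1.05 × 10⁻³ + 2.328 × 10⁻³ = 3.378 × 10⁻³, so Δρ ≈ 3.462 kg m⁻³.
N² = (g/ρ₀)·Δρ/Δz = g·(Δρ/ρ₀)/Δz = 9.8 × 3.378 × 10⁻³ / 62 = 5.3394 × 10⁻⁴ s⁻².
N = √(5.3394 × 10⁻⁴) = 0.023107 rad s⁻¹ ≈ 0.0231 rad s⁻¹.

0.0231 rad s⁻¹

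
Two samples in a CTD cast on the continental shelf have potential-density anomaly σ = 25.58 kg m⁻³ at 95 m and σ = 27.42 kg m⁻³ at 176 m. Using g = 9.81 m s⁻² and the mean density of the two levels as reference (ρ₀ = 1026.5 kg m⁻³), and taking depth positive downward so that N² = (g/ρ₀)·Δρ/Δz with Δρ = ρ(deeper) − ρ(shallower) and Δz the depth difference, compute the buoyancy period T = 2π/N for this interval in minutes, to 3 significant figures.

7.11 min

Δρ = 1027.42 − 1025.58 = 1.84 kg m⁻³ over Δz = 176 − 95 = 81 m.
N² = (9.81/1026.5) × (1.84/81) = 2.1709 × 10⁻⁴ s⁻².
N = √(2.1709 × 10⁻⁴) = 0.014734 rad s⁻¹, so T = 2π/N = 426.44 s = 7.1073 min ≈ 7.11 min.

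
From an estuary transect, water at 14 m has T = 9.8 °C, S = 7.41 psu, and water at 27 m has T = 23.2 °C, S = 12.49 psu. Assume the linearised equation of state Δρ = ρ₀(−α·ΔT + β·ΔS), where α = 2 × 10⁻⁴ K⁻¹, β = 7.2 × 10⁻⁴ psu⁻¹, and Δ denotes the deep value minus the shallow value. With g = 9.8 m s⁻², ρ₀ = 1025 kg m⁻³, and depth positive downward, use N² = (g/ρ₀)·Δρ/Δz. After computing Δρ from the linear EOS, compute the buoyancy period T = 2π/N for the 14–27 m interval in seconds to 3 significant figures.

ΔT = +13.4 K, ΔS = +5.08 psu (deep − shallow).
Δρ/ρ₀ = −αΔT + βΔS = -2.68 × 10⁻³ + 3.6576 × 10⁻³ = 9.776 × 10⁻⁴, so Δρ ≈ 1.002 kg m⁻³.
N² = (g/ρ₀)·Δρ/Δz = g·(Δρ/ρ₀)/Δz = 9.8 × 9.776 × 10⁻⁴ / 13 = 7.3696 × 10⁻⁴ s⁻².
N = √(7.3696 × 10⁻⁴) = 0.027147 rad s⁻¹ → T = 2π/N = 231.45 s ≈ 231 s.

231 s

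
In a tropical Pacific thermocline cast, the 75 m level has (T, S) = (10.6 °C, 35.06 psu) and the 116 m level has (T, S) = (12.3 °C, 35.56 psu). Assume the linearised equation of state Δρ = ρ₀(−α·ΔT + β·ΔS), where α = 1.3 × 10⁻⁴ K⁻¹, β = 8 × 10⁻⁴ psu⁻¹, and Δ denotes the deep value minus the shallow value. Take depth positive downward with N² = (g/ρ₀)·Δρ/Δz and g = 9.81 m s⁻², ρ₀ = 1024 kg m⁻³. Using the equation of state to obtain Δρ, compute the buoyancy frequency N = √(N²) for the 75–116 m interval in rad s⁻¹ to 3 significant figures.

ΔT = +1.7 K, ΔS = +0.50 psu (deep − shallow).
Δρ/ρ₀ = −αΔT + βΔS = -2.21 × 10⁻⁴ + 4.00 × 10⁻⁴ = 1.79 × 10⁻⁴, so Δρ ≈ 0.1833 kg m⁻³.
N² = (g/ρ₀)·Δρ/Δz = g·(Δρ/ρ₀)/Δz = 9.81 × 1.79 × 10⁻⁴ / 41 = 4.2829 × 10⁻⁵ s⁻².
N = √(4.2829 × 10⁻⁵) = 6.5444 × 10⁻³ rad s⁻¹ ≈ 6.54 × 10⁻³ rad s⁻¹.

6.54 × 10⁻³ rad s⁻¹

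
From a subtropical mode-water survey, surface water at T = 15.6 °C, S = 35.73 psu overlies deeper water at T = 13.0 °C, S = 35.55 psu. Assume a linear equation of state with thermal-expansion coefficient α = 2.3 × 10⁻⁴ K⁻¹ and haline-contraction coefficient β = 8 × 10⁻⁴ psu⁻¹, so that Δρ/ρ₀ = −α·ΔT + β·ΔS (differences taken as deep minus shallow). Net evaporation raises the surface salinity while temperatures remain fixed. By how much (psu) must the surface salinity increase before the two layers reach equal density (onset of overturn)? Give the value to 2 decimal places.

Neutral buoyancy requires −α(T_deep − T_surf) + β(S_deep − S_surf′) = 0.
S_surf′ = S_deep − (α/β)·ΔT = 35.55 − (2.3 × 10⁻⁴/8 × 10⁻⁴)·(-2.6) = 36.2975 psu.
Increase required: 36.2975 − 35.73 = 0.5675 psu.

0.57 psu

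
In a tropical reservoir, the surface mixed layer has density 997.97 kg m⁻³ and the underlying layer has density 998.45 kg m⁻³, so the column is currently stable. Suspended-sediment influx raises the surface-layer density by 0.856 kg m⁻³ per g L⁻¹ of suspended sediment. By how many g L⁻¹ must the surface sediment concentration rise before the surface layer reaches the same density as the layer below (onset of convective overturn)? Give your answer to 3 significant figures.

Density deficit of the surface layer: 998.45 − 997.97 = 0.48 kg m⁻³.
Required change = 0.48 / 0.856 = 0.561 g L⁻¹.

0.561 g L⁻¹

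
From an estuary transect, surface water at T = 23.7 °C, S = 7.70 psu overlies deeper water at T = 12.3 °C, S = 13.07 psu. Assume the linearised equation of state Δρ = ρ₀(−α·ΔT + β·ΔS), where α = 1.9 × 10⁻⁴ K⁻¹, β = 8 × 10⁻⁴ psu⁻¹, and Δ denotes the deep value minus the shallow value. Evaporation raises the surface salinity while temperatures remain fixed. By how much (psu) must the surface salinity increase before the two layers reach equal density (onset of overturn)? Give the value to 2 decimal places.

8.08 psu

Neutral buoyancy requires −α(T_deep − T_surf) + β(S_deep − S_surf′) = 0.
S_surf′ = S_deep − (α/β)·ΔT = 13.07 − (1.9 × 10⁻⁴/8 × 10⁻⁴)·(-11.4) = 15.7775 psu.
Increase required: 15.7775 − 7.70 = 8.0775 psu.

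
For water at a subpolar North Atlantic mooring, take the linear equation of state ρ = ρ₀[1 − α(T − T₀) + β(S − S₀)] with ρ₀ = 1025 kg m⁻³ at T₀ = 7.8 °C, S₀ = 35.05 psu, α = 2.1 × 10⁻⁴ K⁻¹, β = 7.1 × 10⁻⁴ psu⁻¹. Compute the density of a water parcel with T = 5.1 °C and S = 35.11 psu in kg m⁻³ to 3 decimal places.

T − T₀ = -2.7 K, S − S₀ = +0.06 psu.
Bracket = 1 − α·(-2.7) + β·(+0.06) = 1 + (6.096 × 10⁻⁴) = 1.0006096.
ρ = 1025 × 1.0006096 = 1025.625 kg m⁻³.

1025.625 kg m⁻³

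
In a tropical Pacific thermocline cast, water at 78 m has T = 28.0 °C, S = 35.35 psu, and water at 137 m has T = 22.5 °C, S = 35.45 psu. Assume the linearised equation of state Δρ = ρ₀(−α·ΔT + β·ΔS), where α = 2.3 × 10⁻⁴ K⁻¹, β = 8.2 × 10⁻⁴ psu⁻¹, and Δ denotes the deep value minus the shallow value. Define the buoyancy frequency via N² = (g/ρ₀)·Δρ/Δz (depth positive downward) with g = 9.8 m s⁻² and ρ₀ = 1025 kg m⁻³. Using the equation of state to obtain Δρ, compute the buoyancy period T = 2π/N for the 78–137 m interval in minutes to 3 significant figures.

ΔT = -5.5 K, ΔS = +0.10 psu (deep − shallow).
Δρ/ρ₀ = −αΔT + βΔS = 1.265 × 10⁻³ + 8.20 × 10⁻⁵ = 1.347 × 10⁻³, so Δρ ≈ 1.381 kg m⁻³.
N² = (g/ρ₀)·Δρ/Δz = g·(Δρ/ρ₀)/Δz = 9.8 × 1.347 × 10⁻³ / 59 = 2.2374 × 10⁻⁴ s⁻².
N = √(2.2374 × 10⁻⁴) = 0.014958 rad s⁻¹ → T = 2π/N = 420.06 s = 7.0010 min ≈ 7.00 min.

7.00 min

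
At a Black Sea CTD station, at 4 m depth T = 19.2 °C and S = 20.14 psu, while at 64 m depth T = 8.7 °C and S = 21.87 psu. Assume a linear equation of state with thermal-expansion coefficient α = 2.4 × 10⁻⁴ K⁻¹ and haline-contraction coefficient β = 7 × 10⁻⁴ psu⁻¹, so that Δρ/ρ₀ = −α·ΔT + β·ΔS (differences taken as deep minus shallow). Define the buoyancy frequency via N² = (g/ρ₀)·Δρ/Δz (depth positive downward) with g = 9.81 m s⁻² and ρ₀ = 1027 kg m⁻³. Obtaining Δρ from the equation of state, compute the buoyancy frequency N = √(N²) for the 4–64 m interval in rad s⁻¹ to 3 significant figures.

ΔT = -10.5 K, ΔS = +1.73 psu (deep − shallow).
Δρ/ρ₀ = −αΔT + βΔS = 2.52 × 10⁻³ + 1.211 × 10⁻³ = 3.731 × 10⁻³, so Δρ ≈ 3.832 kg m⁻³.
N² = (g/ρ₀)·Δρ/Δz = g·(Δρ/ρ₀)/Δz = 9.81 × 3.731 × 10⁻³ / 60 = 6.1002 × 10⁻⁴ s⁻².
N = √(6.1002 × 10⁻⁴) = 0.024699 rad s⁻¹ ≈ 0.0247 rad s⁻¹.

0.0247 rad s⁻¹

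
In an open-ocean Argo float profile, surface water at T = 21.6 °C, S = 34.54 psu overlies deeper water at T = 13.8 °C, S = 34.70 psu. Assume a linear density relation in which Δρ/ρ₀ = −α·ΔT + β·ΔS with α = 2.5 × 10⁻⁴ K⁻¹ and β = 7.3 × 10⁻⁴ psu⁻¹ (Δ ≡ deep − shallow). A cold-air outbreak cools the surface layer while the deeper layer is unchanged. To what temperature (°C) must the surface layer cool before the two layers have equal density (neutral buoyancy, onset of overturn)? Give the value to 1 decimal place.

Neutral buoyancy requires Δρ = 0, i.e. −α(T_deep − T_surf′) + β(S_deep − S_surf) = 0.
T_surf′ = T_deep − (β/α)·ΔS = 13.8 − (7.3 × 10⁻⁴/2.5 × 10⁻⁴)·(+0.16) = 13.333 °C.
Cooling required: 21.6 − (13.333) = 8.267 °C.

13.3 °C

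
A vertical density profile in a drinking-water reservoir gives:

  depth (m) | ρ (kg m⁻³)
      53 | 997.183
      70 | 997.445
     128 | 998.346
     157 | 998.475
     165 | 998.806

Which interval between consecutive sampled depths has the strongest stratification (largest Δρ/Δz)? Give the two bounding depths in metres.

Compute the density gradient over each adjacent pair:
  53–70 m: Δρ/Δz = 0.262/17 = 0.015 kg m⁻⁴
  70–128 m: Δρ/Δz = 0.901/58 = 0.016 kg m⁻⁴
  128–157 m: Δρ/Δz = 0.129/29 = 4.4 × 10⁻³ kg m⁻⁴
  157–165 m: Δρ/Δz = 0.331/8 = 0.041 kg m⁻⁴
The largest gradient is in the 157–165 m interval — the pycnocline.

157–165 m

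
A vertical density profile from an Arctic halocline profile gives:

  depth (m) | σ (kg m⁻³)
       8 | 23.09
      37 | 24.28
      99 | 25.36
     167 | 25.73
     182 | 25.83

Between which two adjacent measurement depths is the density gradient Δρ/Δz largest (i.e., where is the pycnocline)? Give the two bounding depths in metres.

8–37 m

Compute the density gradient over each adjacent pair:
  8–37 m: Δρ/Δz = 1.19/29 = 0.041 kg m⁻⁴
  37–99 m: Δρ/Δz = 1.08/62 = 0.017 kg m⁻⁴
  99–167 m: Δρ/Δz = 0.37/68 = 5.4 × 10⁻³ kg m⁻⁴
  167–182 m: Δρ/Δz = 0.10/15 = 6.7 × 10⁻³ kg m⁻⁴
The largest gradient is in the 8–37 m interval — the pycnocline.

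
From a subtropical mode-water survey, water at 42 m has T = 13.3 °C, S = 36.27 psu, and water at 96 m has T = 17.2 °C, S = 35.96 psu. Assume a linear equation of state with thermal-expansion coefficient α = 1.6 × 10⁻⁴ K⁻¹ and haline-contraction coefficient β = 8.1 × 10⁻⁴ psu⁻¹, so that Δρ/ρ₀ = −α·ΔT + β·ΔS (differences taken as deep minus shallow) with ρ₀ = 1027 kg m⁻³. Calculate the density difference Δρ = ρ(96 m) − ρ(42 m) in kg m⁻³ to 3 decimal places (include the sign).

-0.899 kg m⁻³

ΔT = +3.9 K, ΔS = -0.31 psu (deep − shallow).
Δρ/ρ₀ = −(1.6 × 10⁻⁴)(+3.9) + (8.1 × 10⁻⁴)(-0.31) = -8.751 × 10⁻⁴.
Δρ = 1027 × (-8.751 × 10⁻⁴) = -0.899 kg m⁻³.
Negative Δρ: lighter below, statically unstable.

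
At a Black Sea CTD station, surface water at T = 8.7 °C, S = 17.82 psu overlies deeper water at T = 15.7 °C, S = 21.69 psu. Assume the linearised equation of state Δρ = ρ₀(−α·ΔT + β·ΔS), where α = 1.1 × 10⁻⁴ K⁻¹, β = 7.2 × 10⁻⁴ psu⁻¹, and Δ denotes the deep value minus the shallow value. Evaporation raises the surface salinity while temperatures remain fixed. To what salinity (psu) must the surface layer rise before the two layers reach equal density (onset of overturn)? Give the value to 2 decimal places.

20.62 psu

Neutral buoyancy requires −α(T_deep − T_surf) + β(S_deep − S_surf′) = 0.
S_surf′ = S_deep − (α/β)·ΔT = 21.69 − (1.1 × 10⁻⁴/7.2 × 10⁻⁴)·(+7.0) = 20.6206 psu.
Increase required: 20.6206 − 17.82 = 2.8006 psu.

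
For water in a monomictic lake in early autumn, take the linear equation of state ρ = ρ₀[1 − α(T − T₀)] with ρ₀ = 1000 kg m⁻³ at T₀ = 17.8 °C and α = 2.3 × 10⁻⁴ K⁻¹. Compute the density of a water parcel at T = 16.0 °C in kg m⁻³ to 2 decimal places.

T − T₀ = -1.8 K.
Bracket = 1 − α·(-1.8) = 1 + (4.14 × 10⁻⁴) = 1.0004140.
ρ = 1000 × 1.0004140 = 1000.41 kg m⁻³.

1000.41 kg m⁻³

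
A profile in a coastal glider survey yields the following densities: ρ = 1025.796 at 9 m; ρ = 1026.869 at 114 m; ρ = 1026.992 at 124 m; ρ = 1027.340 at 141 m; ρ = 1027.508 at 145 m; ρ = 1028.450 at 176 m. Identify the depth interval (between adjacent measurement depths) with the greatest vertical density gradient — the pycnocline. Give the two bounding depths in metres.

Compute the density gradient over each adjacent pair:
  9–114 m: Δρ/Δz = 1.073/105 = 0.010 kg m⁻⁴
  114–124 m: Δρ/Δz = 0.123/10 = 0.012 kg m⁻⁴
  124–141 m: Δρ/Δz = 0.348/17 = 0.020 kg m⁻⁴
  141–145 m: Δρ/Δz = 0.168/4 = 0.042 kg m⁻⁴
  145–176 m: Δρ/Δz = 0.942/31 = 0.030 kg m⁻⁴
The largest gradient is in the 141–145 m interval — the pycnocline.

141–145 m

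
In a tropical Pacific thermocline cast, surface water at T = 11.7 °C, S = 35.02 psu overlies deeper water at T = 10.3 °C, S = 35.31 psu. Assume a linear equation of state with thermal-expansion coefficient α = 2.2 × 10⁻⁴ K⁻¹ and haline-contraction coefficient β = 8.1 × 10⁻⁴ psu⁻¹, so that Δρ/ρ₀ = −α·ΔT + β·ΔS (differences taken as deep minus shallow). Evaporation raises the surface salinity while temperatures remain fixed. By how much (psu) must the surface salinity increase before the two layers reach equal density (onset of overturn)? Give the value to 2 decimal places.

0.67 psu

Neutral buoyancy requires −α(T_deep − T_surf) + β(S_deep − S_surf′) = 0.
S_surf′ = S_deep − (α/β)·ΔT = 35.31 − (2.2 × 10⁻⁴/8.1 × 10⁻⁴)·(-1.4) = 35.6902 psu.
Increase required: 35.6902 − 35.02 = 0.6702 psu.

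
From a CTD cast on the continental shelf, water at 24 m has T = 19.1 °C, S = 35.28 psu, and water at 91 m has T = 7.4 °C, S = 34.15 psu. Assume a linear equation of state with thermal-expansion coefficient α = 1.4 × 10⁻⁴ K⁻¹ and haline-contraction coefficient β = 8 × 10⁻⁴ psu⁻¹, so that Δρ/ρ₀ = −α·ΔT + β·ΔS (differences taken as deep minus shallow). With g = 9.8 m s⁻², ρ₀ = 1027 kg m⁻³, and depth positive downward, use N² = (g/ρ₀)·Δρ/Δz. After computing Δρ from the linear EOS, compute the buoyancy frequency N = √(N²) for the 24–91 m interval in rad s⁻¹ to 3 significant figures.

0.0104 rad s⁻¹

ΔT = -11.7 K, ΔS = -1.13 psu (deep − shallow).
Δρ/ρ₀ = −αΔT + βΔS = 1.638 × 10⁻³ − 9.04 × 10⁻⁴ = 7.34 × 10⁻⁴, so Δρ ≈ 0.7538 kg m⁻³.
N² = (g/ρ₀)·Δρ/Δz = g·(Δρ/ρ₀)/Δz = 9.8 × 7.34 × 10⁻⁴ / 67 = 1.0736 × 10⁻⁴ s⁻².
N = √(1.0736 × 10⁻⁴) = 0.010361 rad s⁻¹ ≈ 0.0104 rad s⁻¹.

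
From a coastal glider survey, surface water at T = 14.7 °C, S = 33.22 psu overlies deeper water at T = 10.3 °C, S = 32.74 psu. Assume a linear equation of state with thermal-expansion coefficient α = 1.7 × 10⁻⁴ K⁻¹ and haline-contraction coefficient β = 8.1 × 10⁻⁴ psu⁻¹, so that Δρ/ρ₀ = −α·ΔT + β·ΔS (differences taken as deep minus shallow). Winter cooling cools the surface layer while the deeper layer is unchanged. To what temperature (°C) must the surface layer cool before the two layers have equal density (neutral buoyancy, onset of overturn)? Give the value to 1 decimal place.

12.6 °C

Neutral buoyancy requires Δρ = 0, i.e. −α(T_deep − T_surf′) + β(S_deep − S_surf) = 0.
T_surf′ = T_deep − (β/α)·ΔS = 10.3 − (8.1 × 10⁻⁴/1.7 × 10⁻⁴)·(-0.48) = 12.587 °C.
Cooling required: 14.7 − (12.587) = 2.113 °C.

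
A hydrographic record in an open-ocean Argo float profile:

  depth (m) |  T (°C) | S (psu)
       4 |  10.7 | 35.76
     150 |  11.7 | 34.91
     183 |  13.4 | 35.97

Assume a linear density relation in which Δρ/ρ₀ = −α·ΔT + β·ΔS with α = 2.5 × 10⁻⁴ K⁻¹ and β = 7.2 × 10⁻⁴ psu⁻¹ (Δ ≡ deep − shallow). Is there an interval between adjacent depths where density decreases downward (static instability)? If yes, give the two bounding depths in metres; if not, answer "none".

4–150 m

Evaluate Δρ/ρ₀ = −αΔT + βΔS across each adjacent pair:
  4–150 m: −αΔT+βΔS = −(2.5 × 10⁻⁴)(+1.0)+(7.2 × 10⁻⁴)(-0.85) = -8.6 × 10⁻⁴ → UNSTABLE
  150–183 m: −αΔT+βΔS = −(2.5 × 10⁻⁴)(+1.7)+(7.2 × 10⁻⁴)(+1.06) = 3.4 × 10⁻⁴ → stable
The 4–150 m interval has Δρ < 0: lighter water underlies denser water.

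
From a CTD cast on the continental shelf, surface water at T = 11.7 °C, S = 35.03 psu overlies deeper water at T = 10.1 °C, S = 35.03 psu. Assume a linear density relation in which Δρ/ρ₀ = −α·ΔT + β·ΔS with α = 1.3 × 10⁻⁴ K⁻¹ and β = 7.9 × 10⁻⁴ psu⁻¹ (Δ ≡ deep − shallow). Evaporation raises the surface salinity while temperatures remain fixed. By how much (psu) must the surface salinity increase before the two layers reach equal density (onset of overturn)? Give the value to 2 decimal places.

Neutral buoyancy requires −α(T_deep − T_surf) + β(S_deep − S_surf′) = 0.
S_surf′ = S_deep − (α/β)·ΔT = 35.03 − (1.3 × 10⁻⁴/7.9 × 10⁻⁴)·(-1.6) = 35.2933 psu.
Increase required: 35.2933 − 35.03 = 0.2633 psu.

0.26 psu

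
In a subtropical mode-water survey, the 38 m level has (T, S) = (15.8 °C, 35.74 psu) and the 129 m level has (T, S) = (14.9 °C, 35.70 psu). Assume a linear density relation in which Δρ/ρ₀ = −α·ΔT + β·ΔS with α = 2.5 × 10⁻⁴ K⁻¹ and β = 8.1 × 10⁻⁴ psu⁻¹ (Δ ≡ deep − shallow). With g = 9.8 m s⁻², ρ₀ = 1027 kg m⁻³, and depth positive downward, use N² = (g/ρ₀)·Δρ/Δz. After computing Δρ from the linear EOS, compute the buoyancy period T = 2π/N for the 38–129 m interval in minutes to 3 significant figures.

23.0 min

ΔT = -0.9 K, ΔS = -0.04 psu (deep − shallow).
Δρ/ρ₀ = −αΔT + βΔS = 2.25 × 10⁻⁴ − 3.24 × 10⁻⁵ = 1.926 × 10⁻⁴, so Δρ ≈ 0.1978 kg m⁻³.
N² = (g/ρ₀)·Δρ/Δz = g·(Δρ/ρ₀)/Δz = 9.8 × 1.926 × 10⁻⁴ / 91 = 2.0742 × 10⁻⁵ s⁻².
N = √(2.0742 × 10⁻⁵) = 4.5543 × 10⁻³ rad s⁻¹ → T = 2π/N = 1.3796 × 10³ s = 22.993 min ≈ 23.0 min.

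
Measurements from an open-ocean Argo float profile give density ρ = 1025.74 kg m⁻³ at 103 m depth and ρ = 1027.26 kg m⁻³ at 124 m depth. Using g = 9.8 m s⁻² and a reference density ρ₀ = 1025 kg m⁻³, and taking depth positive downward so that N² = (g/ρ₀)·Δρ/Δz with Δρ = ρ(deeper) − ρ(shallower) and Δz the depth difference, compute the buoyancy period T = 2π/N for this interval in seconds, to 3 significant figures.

Δρ = 1027.26 − 1025.74 = 1.52 kg m⁻³ over Δz = 124 − 103 = 21 m.
N² = (9.8/1025) × (1.52/21) = 6.9203 × 10⁻⁴ s⁻².
N = √(6.9203 × 10⁻⁴) = 0.026306 rad s⁻¹, so T = 2π/N = 238.85 s ≈ 239 s.

239 s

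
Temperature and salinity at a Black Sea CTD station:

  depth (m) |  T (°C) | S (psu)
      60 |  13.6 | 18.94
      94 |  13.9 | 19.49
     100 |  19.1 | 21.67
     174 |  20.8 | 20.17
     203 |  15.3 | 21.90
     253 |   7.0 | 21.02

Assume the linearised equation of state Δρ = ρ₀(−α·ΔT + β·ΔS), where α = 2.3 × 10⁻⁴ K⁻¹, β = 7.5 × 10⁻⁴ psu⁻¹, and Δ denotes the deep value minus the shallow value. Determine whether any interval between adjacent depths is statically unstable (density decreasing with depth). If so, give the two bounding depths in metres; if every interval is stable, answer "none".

100–174 m

Evaluate Δρ/ρ₀ = −αΔT + βΔS across each adjacent pair:
  60–94 m: −αΔT+βΔS = −(2.3 × 10⁻⁴)(+0.3)+(7.5 × 10⁻⁴)(+0.55) = 3.4 × 10⁻⁴ → stable
  94–100 m: −αΔT+βΔS = −(2.3 × 10⁻⁴)(+5.2)+(7.5 × 10⁻⁴)(+2.18) = 4.4 × 10⁻⁴ → stable
  100–174 m: −αΔT+βΔS = −(2.3 × 10⁻⁴)(+1.7)+(7.5 × 10⁻⁴)(-1.50) = -1.5 × 10⁻³ → UNSTABLE
  174–203 m: −αΔT+βΔS = −(2.3 × 10⁻⁴)(-5.5)+(7.5 × 10⁻⁴)(+1.73) = 2.6 × 10⁻³ → stable
  203–253 m: −αΔT+βΔS = −(2.3 × 10⁻⁴)(-8.3)+(7.5 × 10⁻⁴)(-0.88) = 1.2 × 10⁻³ → stable
The 100–174 m interval has Δρ < 0: lighter water underlies denser water.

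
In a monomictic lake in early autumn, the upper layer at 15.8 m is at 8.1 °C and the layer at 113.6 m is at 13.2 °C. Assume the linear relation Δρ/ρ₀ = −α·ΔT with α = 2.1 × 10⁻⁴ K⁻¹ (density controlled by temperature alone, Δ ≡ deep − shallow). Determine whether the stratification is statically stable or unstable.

ΔT = 13.2 − 8.1 = +5.1 K, so Δρ/ρ₀ = −αΔT = -1.071 × 10⁻³.
Δρ/ρ₀ < 0, so Δρ < 0: deeper water is lighter → statically unstable; the column would overturn.

unstable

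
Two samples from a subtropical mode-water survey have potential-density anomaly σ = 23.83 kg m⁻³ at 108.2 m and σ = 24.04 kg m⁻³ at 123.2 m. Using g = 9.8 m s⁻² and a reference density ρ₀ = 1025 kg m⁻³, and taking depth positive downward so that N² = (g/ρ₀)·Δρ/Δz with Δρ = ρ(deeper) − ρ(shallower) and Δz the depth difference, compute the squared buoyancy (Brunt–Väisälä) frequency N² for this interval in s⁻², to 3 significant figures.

Δρ = 1024.04 − 1023.83 = 0.21 kg m⁻³ over Δz = 123.2 − 108.2 = 15 m.
N² = (9.8/1025) × (0.21/15) = 1.3385 × 10⁻⁴ s⁻² ≈ 1.34 × 10⁻⁴ s⁻².

1.34 × 10⁻⁴ s⁻²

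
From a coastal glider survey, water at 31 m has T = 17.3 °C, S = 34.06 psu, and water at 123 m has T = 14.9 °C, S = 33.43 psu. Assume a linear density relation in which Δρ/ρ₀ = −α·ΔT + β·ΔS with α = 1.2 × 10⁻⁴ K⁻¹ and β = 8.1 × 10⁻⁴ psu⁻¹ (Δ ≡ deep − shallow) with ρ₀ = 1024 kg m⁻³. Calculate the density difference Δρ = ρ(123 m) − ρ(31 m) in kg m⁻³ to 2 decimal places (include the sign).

ΔT = -2.4 K, ΔS = -0.63 psu (deep − shallow).
Δρ/ρ₀ = −(1.2 × 10⁻⁴)(-2.4) + (8.1 × 10⁻⁴)(-0.63) = -2.223 × 10⁻⁴.
Δρ = 1024 × (-2.223 × 10⁻⁴) = -0.23 kg m⁻³.
Negative Δρ: lighter below, statically unstable.

-0.23 kg m⁻³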